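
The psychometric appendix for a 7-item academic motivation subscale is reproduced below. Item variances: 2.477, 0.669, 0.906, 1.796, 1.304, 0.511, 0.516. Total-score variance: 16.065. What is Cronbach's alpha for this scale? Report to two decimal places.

α = 0.57

Σσ²ᵢ = 2.477 + 0.669 + 0.906 + 1.796 + 1.304 + 0.511 + 0.516 = 8.179
α = (k/(k−1))·(1 − Σσ²ᵢ/σ²_T) = (7/6)·(1 − 8.179/16.065) = 0.57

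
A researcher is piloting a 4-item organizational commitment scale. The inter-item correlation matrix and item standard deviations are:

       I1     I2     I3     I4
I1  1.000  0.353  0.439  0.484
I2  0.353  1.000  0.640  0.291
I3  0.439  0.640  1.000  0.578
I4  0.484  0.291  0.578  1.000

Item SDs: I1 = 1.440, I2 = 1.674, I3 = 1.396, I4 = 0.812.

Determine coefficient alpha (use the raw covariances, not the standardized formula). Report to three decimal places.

Σσ²ᵢ = 1.440² + 1.674² + 1.396² + 0.812² = 7.4840
Covariances σ_ij = r_ij · s_i · s_j:
  σ(I1,I2) = 0.353 × 1.440 × 1.674 = 0.8509
  σ(I1,I3) = 0.439 × 1.440 × 1.396 = 0.8825
  σ(I1,I4) = 0.484 × 1.440 × 0.812 = 0.5659
  σ(I2,I3) = 0.640 × 1.674 × 1.396 = 1.4956
  σ(I2,I4) = 0.291 × 1.674 × 0.812 = 0.3956
  σ(I3,I4) = 0.578 × 1.396 × 0.812 = 0.6552
σ²_T = Σσ²ᵢ + 2·Σσ_ij = 7.4840 + 2 × 4.8457 = 17.1754
α = (4/3)·(1 − 7.4840/17.1754) = 0.752

coefficient alpha = 0.752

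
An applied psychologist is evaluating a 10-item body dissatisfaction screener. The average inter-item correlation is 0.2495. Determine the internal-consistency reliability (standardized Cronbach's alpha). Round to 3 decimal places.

α = 0.769

Standardized α = k·r̄ / (1 + (k−1)·r̄) = 10 × 0.2495 / (1 + 9 × 0.2495)
  = 2.4950 / 3.2455 = 0.769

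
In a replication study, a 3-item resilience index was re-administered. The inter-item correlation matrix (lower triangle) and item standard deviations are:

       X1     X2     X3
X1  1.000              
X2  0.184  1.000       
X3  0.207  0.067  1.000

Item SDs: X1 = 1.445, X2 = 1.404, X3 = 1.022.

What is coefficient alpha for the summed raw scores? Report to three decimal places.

coefficient alpha = 0.349

Σσ²ᵢ = 1.445² + 1.404² + 1.022² = 5.1037
Covariances σ_ij = r_ij · s_i · s_j:
  σ(X1,X2) = 0.184 × 1.445 × 1.404 = 0.3733
  σ(X1,X3) = 0.207 × 1.445 × 1.022 = 0.3057
  σ(X2,X3) = 0.067 × 1.404 × 1.022 = 0.0961
σ²_T = Σσ²ᵢ + 2·Σσ_ij = 5.1037 + 2 × 0.7751 = 6.6539
α = (3/2)·(1 − 5.1037/6.6539) = 0.349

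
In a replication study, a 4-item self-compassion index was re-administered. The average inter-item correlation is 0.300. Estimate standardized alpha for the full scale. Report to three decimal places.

α = 0.632

Standardized α = k·r̄ / (1 + (k−1)·r̄) = 4 × 0.300 / (1 + 3 × 0.300)
  = 1.2000 / 1.9000 = 0.632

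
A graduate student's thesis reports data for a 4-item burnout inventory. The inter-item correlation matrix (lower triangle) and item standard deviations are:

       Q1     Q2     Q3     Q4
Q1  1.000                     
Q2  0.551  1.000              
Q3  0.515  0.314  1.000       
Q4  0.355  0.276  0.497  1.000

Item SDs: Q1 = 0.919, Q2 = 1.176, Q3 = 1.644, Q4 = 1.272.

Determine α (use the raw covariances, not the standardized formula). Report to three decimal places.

Σσ²ᵢ = 0.919² + 1.176² + 1.644² + 1.272² = 6.5483
Covariances σ_ij = r_ij · s_i · s_j:
  σ(Q1,Q2) = 0.551 × 0.919 × 1.176 = 0.5955
  σ(Q1,Q3) = 0.515 × 0.919 × 1.644 = 0.7781
  σ(Q1,Q4) = 0.355 × 0.919 × 1.272 = 0.4150
  σ(Q2,Q3) = 0.314 × 1.176 × 1.644 = 0.6071
  σ(Q2,Q4) = 0.276 × 1.176 × 1.272 = 0.4129
  σ(Q3,Q4) = 0.497 × 1.644 × 1.272 = 1.0393
σ²_T = Σσ²ᵢ + 2·Σσ_ij = 6.5483 + 2 × 3.8479 = 14.2441
α = (4/3)·(1 − 6.5483/14.2441) = 0.720

α = 0.720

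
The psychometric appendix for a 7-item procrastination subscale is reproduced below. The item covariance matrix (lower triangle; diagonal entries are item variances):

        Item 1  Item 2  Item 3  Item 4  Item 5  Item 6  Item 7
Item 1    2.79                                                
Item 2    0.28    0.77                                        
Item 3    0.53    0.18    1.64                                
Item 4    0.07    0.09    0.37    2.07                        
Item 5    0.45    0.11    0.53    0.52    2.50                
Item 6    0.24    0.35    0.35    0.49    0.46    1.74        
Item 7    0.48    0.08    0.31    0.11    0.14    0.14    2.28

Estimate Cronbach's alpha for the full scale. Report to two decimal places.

α = 0.56

ΣVar(i) = 2.79 + 0.77 + 1.64 + 2.07 + 2.50 + 1.74 + 2.28 = 13.79
Σ_{i<j} σ_ij = 6.28
σ²_T = 13.79 + 2 × 6.28 = 26.35
α = (k/(k−1))·(1 − ΣVar(i)/σ²_T) = (7/6)·(1 − 13.79/26.35) = 0.56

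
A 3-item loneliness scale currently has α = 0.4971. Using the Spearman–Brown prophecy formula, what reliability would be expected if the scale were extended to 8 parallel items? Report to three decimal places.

Length factor m = 8/3 = 2.6667
α' = m·α / (1 + (m−1)·α)
   = 8/3 × 0.4971 / (1 + (8/3 − 1) × 0.4971)
   = 1.3256 / 1.8285 = 0.725

predicted reliability = 0.725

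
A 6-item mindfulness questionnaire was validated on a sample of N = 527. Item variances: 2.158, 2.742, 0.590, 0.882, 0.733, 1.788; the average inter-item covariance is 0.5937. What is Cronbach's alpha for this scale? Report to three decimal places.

Cronbach's alpha = 0.800

Σσ²ᵢ = 2.158 + 2.742 + 0.590 + 0.882 + 0.733 + 1.788 = 8.893
Sum of the 15 distinct covariances = 15 × 0.5937 = 8.9055
total variance = Σσ²ᵢ + 2·Σcov = 8.893 + 2 × 8.9055 = 26.7040
α = (6/5)·(1 − 8.893/26.7040) = 0.800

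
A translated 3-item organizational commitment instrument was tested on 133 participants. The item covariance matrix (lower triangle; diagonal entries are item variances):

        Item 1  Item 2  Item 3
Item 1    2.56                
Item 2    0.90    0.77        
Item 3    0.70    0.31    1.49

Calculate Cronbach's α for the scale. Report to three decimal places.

α = 0.663

sum of item variances = 2.56 + 0.77 + 1.49 = 4.82
Sum of the distinct covariances = 1.91
σ²_total = 4.82 + 2 × 1.91 = 8.64
α = (k/(k−1))·(1 − sum of item variances/σ²_total) = (3/2)·(1 − 4.82/8.64) = 0.663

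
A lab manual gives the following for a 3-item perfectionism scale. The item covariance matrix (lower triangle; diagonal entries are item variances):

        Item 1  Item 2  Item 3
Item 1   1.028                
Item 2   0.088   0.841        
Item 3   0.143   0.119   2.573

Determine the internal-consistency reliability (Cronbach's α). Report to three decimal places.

Σσ²ᵢ = 1.028 + 0.841 + 2.573 = 4.442
Sum of off-diagonal covariances = 0.350
σ²_T = 4.442 + 2 × 0.350 = 5.142
α = (k/(k−1))·(1 − Σσ²ᵢ/σ²_T) = (3/2)·(1 − 4.442/5.142) = 0.204

Cronbach's α = 0.204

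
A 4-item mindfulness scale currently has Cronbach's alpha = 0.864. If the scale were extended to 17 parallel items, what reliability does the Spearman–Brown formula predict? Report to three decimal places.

Length factor m = 17/4 = 4.2500
α' = m·α / (1 + (m−1)·α)
   = 17/4 × 0.864 / (1 + (17/4 − 1) × 0.864)
   = 3.6720 / 3.8080 = 0.964

predicted reliability = 0.964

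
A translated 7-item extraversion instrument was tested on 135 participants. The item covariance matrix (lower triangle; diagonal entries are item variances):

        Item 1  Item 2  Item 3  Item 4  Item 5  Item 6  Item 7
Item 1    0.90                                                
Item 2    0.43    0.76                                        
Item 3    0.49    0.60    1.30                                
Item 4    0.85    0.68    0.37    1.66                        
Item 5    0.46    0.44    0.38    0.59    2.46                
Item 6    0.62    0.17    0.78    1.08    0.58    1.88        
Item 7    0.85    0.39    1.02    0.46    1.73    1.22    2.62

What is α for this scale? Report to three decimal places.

α = 0.829

sum of item variances = 0.90 + 0.76 + 1.30 + 1.66 + 2.46 + 1.88 + 2.62 = 11.58
Sum of off-diagonal covariances = 14.19
Var(T) = 11.58 + 2 × 14.19 = 39.96
α = (k/(k−1))·(1 − sum of item variances/Var(T)) = (7/6)·(1 − 11.58/39.96) = 0.829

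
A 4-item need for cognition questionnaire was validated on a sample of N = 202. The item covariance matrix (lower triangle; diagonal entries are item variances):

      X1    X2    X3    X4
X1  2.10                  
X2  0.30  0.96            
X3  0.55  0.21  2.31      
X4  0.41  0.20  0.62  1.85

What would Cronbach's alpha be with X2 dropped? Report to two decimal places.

Remaining items: X1, X3, X4 (k = 3).
Σσ²ᵢ = 2.10 + 2.31 + 1.85 = 6.26
σ²_total = 6.26 + 2 × 1.58 = 9.42
α (item deleted) = (3/2)·(1 − 6.26/9.42) = 0.50

α = 0.50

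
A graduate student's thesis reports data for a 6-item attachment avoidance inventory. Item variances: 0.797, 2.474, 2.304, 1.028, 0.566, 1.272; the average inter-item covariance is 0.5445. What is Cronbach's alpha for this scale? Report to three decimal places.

Σσ²ᵢ = 0.797 + 2.474 + 2.304 + 1.028 + 0.566 + 1.272 = 8.441
Sum of the 15 distinct covariances = 15 × 0.5445 = 8.1675
σ²_total = Σσ²ᵢ + 2·Σcov = 8.441 + 2 × 8.1675 = 24.7760
α = (6/5)·(1 − 8.441/24.7760) = 0.791

Cronbach's alpha = 0.791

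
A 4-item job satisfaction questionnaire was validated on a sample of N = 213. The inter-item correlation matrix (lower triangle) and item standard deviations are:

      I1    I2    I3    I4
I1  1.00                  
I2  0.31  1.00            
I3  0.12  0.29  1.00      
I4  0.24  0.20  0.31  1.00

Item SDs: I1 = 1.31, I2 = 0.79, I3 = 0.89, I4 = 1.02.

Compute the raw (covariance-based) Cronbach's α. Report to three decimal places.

Σσ²ᵢ = 1.31² + 0.79² + 0.89² + 1.02² = 4.1727
Covariances σ_ij = r_ij · s_i · s_j:
  σ(I1,I2) = 0.31 × 1.31 × 0.79 = 0.3208
  σ(I1,I3) = 0.12 × 1.31 × 0.89 = 0.1399
  σ(I1,I4) = 0.24 × 1.31 × 1.02 = 0.3207
  σ(I2,I3) = 0.29 × 0.79 × 0.89 = 0.2039
  σ(I2,I4) = 0.20 × 0.79 × 1.02 = 0.1612
  σ(I3,I4) = 0.31 × 0.89 × 1.02 = 0.2814
σ²_T = Σσ²ᵢ + 2·Σσ_ij = 4.1727 + 2 × 1.4279 = 7.0285
α = (4/3)·(1 − 4.1727/7.0285) = 0.542

α = 0.542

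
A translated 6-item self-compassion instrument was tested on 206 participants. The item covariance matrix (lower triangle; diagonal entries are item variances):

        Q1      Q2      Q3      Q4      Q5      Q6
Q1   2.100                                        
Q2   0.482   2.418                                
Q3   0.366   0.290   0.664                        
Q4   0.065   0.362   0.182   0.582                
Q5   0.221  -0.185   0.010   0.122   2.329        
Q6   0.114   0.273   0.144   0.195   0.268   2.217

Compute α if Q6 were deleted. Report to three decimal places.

Remaining items: Q1, Q2, Q3, Q4, Q5 (k = 5).
ΣVar(i) = 2.100 + 2.418 + 0.664 + 0.582 + 2.329 = 8.093
σ²_total = 8.093 + 2 × 1.915 = 11.923
α (item deleted) = (5/4)·(1 − 8.093/11.923) = 0.402

α = 0.402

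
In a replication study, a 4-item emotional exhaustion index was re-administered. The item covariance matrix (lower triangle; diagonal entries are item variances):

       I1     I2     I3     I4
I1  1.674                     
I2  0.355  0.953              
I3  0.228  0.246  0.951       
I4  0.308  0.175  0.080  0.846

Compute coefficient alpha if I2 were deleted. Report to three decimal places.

α = 0.393

Remaining items: I1, I3, I4 (k = 3).
sum of item variances = 1.674 + 0.951 + 0.846 = 3.471
σ²_T = 3.471 + 2 × 0.616 = 4.703
α (item deleted) = (3/2)·(1 − 3.471/4.703) = 0.393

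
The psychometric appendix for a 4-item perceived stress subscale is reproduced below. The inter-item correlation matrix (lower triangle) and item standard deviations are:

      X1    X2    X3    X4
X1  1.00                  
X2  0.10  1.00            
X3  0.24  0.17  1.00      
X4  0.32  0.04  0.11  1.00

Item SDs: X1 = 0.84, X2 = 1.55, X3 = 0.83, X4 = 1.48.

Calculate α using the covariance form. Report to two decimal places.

α = 0.37

Σσ²ᵢ = 0.84² + 1.55² + 0.83² + 1.48² = 5.9874
Covariances σ_ij = r_ij · s_i · s_j:
  σ(X1,X2) = 0.10 × 0.84 × 1.55 = 0.1302
  σ(X1,X3) = 0.24 × 0.84 × 0.83 = 0.1673
  σ(X1,X4) = 0.32 × 0.84 × 1.48 = 0.3978
  σ(X2,X3) = 0.17 × 1.55 × 0.83 = 0.2187
  σ(X2,X4) = 0.04 × 1.55 × 1.48 = 0.0918
  σ(X3,X4) = 0.11 × 0.83 × 1.48 = 0.1351
σ²_T = Σσ²ᵢ + 2·Σσ_ij = 5.9874 + 2 × 1.1409 = 8.2692
α = (4/3)·(1 − 5.9874/8.2692) = 0.37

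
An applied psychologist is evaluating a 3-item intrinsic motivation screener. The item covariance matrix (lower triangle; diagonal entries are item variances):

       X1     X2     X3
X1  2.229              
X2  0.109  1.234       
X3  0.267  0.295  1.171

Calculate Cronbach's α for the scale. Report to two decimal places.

ΣVar(i) = 2.229 + 1.234 + 1.171 = 4.634
Σ_{i<j} σ_ij = 0.671
σ²_T = 4.634 + 2 × 0.671 = 5.976
α = (k/(k−1))·(1 − ΣVar(i)/σ²_T) = (3/2)·(1 − 4.634/5.976) = 0.34

α = 0.34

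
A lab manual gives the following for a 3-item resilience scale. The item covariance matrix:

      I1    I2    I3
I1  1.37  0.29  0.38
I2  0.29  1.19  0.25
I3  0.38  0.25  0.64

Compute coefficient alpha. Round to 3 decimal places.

sum of item variances = 1.37 + 1.19 + 0.64 = 3.20
Sum of off-diagonal covariances = 0.92
σ²_T = 3.20 + 2 × 0.92 = 5.04
α = (k/(k−1))·(1 − sum of item variances/σ²_T) = (3/2)·(1 − 3.20/5.04) = 0.548

coefficient alpha = 0.548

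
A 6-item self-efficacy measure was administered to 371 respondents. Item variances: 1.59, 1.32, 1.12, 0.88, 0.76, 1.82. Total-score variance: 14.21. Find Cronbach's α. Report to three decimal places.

ΣVar(i) = 1.59 + 1.32 + 1.12 + 0.88 + 0.76 + 1.82 = 7.49
α = (k/(k−1))·(1 − ΣVar(i)/σ²_total) = (6/5)·(1 − 7.49/14.21) = 0.567

α = 0.567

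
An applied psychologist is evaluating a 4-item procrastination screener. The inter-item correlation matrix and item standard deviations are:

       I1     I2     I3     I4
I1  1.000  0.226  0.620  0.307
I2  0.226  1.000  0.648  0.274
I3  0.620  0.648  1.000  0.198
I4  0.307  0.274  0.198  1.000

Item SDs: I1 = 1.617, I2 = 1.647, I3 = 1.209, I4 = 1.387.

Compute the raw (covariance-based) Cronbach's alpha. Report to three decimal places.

Σσ²ᵢ = 1.617² + 1.647² + 1.209² + 1.387² = 8.7127
Covariances σ_ij = r_ij · s_i · s_j:
  σ(I1,I2) = 0.226 × 1.617 × 1.647 = 0.6019
  σ(I1,I3) = 0.620 × 1.617 × 1.209 = 1.2121
  σ(I1,I4) = 0.307 × 1.617 × 1.387 = 0.6885
  σ(I2,I3) = 0.648 × 1.647 × 1.209 = 1.2903
  σ(I2,I4) = 0.274 × 1.647 × 1.387 = 0.6259
  σ(I3,I4) = 0.198 × 1.209 × 1.387 = 0.3320
σ²_T = Σσ²ᵢ + 2·Σσ_ij = 8.7127 + 2 × 4.7507 = 18.2141
α = (4/3)·(1 − 8.7127/18.2141) = 0.696

Cronbach's alpha = 0.696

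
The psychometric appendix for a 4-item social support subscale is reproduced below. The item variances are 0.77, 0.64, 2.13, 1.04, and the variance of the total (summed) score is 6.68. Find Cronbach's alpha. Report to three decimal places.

α = 0.419

Σσ²ᵢ = 0.77 + 0.64 + 2.13 + 1.04 = 4.58
α = (k/(k−1))·(1 − Σσ²ᵢ/Var(T)) = (4/3)·(1 − 4.58/6.68) = 0.419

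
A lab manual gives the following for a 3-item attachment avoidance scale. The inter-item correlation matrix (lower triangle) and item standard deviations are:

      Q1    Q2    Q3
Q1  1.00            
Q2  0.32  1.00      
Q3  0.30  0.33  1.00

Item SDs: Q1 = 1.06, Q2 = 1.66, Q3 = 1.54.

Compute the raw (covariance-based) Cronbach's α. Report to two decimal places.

Σσ²ᵢ = 1.06² + 1.66² + 1.54² = 6.2508
Covariances σ_ij = r_ij · s_i · s_j:
  σ(Q1,Q2) = 0.32 × 1.06 × 1.66 = 0.5631
  σ(Q1,Q3) = 0.30 × 1.06 × 1.54 = 0.4897
  σ(Q2,Q3) = 0.33 × 1.66 × 1.54 = 0.8436
σ²_T = Σσ²ᵢ + 2·Σσ_ij = 6.2508 + 2 × 1.8964 = 10.0436
α = (3/2)·(1 − 6.2508/10.0436) = 0.57

α = 0.57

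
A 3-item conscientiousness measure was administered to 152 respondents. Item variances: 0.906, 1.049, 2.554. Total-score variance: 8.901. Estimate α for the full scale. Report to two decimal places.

α = 0.74

Σσ²ᵢ = 0.906 + 1.049 + 2.554 = 4.509
α = (k/(k−1))·(1 − Σσ²ᵢ/σ²_total) = (3/2)·(1 − 4.509/8.901) = 0.74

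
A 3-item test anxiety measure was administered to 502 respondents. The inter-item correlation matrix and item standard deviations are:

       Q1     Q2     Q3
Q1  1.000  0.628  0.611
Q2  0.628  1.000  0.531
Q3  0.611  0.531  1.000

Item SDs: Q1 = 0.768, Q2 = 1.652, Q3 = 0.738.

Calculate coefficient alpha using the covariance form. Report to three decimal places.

α = 0.722

Σσ²ᵢ = 0.768² + 1.652² + 0.738² = 3.8636
Covariances σ_ij = r_ij · s_i · s_j:
  σ(Q1,Q2) = 0.628 × 0.768 × 1.652 = 0.7968
  σ(Q1,Q3) = 0.611 × 0.768 × 0.738 = 0.3463
  σ(Q2,Q3) = 0.531 × 1.652 × 0.738 = 0.6474
σ²_T = Σσ²ᵢ + 2·Σσ_ij = 3.8636 + 2 × 1.7905 = 7.4446
α = (3/2)·(1 − 3.8636/7.4446) = 0.722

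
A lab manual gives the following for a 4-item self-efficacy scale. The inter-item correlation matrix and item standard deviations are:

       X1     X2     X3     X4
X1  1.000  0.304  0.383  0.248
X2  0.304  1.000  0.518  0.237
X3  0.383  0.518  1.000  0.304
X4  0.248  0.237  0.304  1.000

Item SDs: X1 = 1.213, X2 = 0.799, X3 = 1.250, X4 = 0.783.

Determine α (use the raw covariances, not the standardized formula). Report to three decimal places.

Σσ²ᵢ = 1.213² + 0.799² + 1.250² + 0.783² = 4.2854
Covariances σ_ij = r_ij · s_i · s_j:
  σ(X1,X2) = 0.304 × 1.213 × 0.799 = 0.2946
  σ(X1,X3) = 0.383 × 1.213 × 1.250 = 0.5807
  σ(X1,X4) = 0.248 × 1.213 × 0.783 = 0.2355
  σ(X2,X3) = 0.518 × 0.799 × 1.250 = 0.5174
  σ(X2,X4) = 0.237 × 0.799 × 0.783 = 0.1483
  σ(X3,X4) = 0.304 × 1.250 × 0.783 = 0.2975
σ²_T = Σσ²ᵢ + 2·Σσ_ij = 4.2854 + 2 × 2.0740 = 8.4334
α = (4/3)·(1 − 4.2854/8.4334) = 0.656

α = 0.656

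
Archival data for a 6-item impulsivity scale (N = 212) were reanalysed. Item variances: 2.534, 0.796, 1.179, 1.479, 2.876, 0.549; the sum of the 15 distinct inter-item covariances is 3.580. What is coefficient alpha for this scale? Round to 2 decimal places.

coefficient alpha = 0.52

Σσ²ᵢ = 2.534 + 0.796 + 1.179 + 1.479 + 2.876 + 0.549 = 9.413
Sum of distinct covariances = 3.580
total variance = Σσ²ᵢ + 2·Σcov = 9.413 + 2 × 3.580 = 16.573
α = (6/5)·(1 − 9.413/16.573) = 0.52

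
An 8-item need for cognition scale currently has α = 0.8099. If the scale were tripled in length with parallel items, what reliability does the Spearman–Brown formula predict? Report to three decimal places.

Length factor m = 3
α' = m·α / (1 + (m−1)·α)
   = 3 × 0.8099 / (1 + (3 − 1) × 0.8099)
   = 2.4297 / 2.6198 = 0.927

predicted reliability = 0.927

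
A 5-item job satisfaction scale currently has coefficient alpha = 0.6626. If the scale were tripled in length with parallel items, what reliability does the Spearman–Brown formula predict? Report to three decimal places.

Length factor m = 3
α' = m·α / (1 + (m−1)·α)
   = 3 × 0.6626 / (1 + (3 − 1) × 0.6626)
   = 1.9878 / 2.3252 = 0.855

predicted reliability = 0.855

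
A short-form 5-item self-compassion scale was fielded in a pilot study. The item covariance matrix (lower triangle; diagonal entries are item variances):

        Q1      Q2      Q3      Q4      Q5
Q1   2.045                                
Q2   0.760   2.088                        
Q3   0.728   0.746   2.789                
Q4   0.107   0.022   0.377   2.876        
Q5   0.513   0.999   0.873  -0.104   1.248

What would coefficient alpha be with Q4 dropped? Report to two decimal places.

α = 0.71

Remaining items: Q1, Q2, Q3, Q5 (k = 4).
ΣVar(i) = 2.045 + 2.088 + 2.789 + 1.248 = 8.170
σ²_T = 8.170 + 2 × 4.619 = 17.408
α (item deleted) = (4/3)·(1 − 8.170/17.408) = 0.71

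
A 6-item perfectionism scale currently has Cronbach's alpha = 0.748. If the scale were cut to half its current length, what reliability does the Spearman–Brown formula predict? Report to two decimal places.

predicted reliability = 0.60

Length factor m = 1/2
α' = m·α / (1 − (1−m)·α)
   = 1/2 × 0.748 / (1 − (1 − 1/2) × 0.748)
   = 0.3740 / 0.6260 = 0.60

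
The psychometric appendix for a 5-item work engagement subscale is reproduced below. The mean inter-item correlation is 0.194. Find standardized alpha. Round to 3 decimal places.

Standardized α = k·r̄ / (1 + (k−1)·r̄) = 5 × 0.194 / (1 + 4 × 0.194)
  = 0.9700 / 1.7760 = 0.546

α = 0.546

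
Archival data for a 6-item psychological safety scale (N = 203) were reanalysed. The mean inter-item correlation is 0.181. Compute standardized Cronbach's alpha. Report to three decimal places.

α = 0.570

Standardized α = k·r̄ / (1 + (k−1)·r̄) = 6 × 0.181 / (1 + 5 × 0.181)
  = 1.0860 / 1.9050 = 0.570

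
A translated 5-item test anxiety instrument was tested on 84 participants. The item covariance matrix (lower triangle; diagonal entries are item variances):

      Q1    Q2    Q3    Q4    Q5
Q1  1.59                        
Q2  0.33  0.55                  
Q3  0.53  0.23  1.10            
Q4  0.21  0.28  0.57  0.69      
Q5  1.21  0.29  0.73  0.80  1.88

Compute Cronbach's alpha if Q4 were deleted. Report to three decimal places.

α = 0.753

Remaining items: Q1, Q2, Q3, Q5 (k = 4).
Σσᵢ² = 1.59 + 0.55 + 1.10 + 1.88 = 5.12
σ²_T = 5.12 + 2 × 3.32 = 11.76
α (item deleted) = (4/3)·(1 − 5.12/11.76) = 0.753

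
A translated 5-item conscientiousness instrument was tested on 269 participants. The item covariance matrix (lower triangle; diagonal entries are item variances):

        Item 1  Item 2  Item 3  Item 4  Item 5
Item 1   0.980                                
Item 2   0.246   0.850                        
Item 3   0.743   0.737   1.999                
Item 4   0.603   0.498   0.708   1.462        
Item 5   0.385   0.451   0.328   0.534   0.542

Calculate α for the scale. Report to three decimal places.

α = 0.803

Σσᵢ² = 0.980 + 0.850 + 1.999 + 1.462 + 0.542 = 5.833
Sum of off-diagonal covariances = 5.233
Var(T) = 5.833 + 2 × 5.233 = 16.299
α = (k/(k−1))·(1 − Σσᵢ²/Var(T)) = (5/4)·(1 − 5.833/16.299) = 0.803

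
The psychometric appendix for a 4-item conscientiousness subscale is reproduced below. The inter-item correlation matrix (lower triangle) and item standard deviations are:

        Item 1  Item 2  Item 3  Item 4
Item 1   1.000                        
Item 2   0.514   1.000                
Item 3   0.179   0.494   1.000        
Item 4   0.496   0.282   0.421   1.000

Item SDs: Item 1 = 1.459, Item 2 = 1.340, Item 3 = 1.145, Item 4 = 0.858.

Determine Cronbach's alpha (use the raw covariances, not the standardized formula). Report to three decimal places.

Σσ²ᵢ = 1.459² + 1.340² + 1.145² + 0.858² = 5.9715
Covariances σ_ij = r_ij · s_i · s_j:
  σ(Item 1,Item 2) = 0.514 × 1.459 × 1.340 = 1.0049
  σ(Item 1,Item 3) = 0.179 × 1.459 × 1.145 = 0.2990
  σ(Item 1,Item 4) = 0.496 × 1.459 × 0.858 = 0.6209
  σ(Item 2,Item 3) = 0.494 × 1.340 × 1.145 = 0.7579
  σ(Item 2,Item 4) = 0.282 × 1.340 × 0.858 = 0.3242
  σ(Item 3,Item 4) = 0.421 × 1.145 × 0.858 = 0.4136
σ²_T = Σσ²ᵢ + 2·Σσ_ij = 5.9715 + 2 × 3.4205 = 12.8125
α = (4/3)·(1 − 5.9715/12.8125) = 0.712

α = 0.712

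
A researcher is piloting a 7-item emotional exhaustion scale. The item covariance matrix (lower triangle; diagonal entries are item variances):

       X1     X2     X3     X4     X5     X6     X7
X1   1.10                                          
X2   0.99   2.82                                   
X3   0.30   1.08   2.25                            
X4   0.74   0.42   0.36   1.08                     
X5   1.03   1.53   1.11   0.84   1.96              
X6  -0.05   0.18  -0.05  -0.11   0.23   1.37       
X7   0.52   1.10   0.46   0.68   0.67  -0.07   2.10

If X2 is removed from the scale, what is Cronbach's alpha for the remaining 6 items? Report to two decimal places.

α = 0.69

Remaining items: X1, X3, X4, X5, X6, X7 (k = 6).
ΣVar(i) = 1.10 + 2.25 + 1.08 + 1.96 + 1.37 + 2.10 = 9.86
Var(T) = 9.86 + 2 × 6.66 = 23.18
α (item deleted) = (6/5)·(1 − 9.86/23.18) = 0.69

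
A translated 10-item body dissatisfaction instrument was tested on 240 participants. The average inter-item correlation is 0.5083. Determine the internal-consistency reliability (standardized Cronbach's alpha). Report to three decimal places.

Standardized α = k·r̄ / (1 + (k−1)·r̄) = 10 × 0.5083 / (1 + 9 × 0.5083)
  = 5.0830 / 5.5747 = 0.912

standardized Cronbach's alpha = 0.912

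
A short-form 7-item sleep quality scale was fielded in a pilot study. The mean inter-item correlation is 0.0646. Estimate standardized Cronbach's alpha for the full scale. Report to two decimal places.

α = 0.33

Standardized α = k·r̄ / (1 + (k−1)·r̄) = 7 × 0.0646 / (1 + 6 × 0.0646)
  = 0.4522 / 1.3876 = 0.33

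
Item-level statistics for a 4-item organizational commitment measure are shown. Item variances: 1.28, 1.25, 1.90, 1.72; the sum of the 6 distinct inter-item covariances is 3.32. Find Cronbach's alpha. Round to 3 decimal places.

α = 0.692

sum of item variances = 1.28 + 1.25 + 1.90 + 1.72 = 6.15
Sum of distinct covariances = 3.32
total variance = sum of item variances + 2·Σcov = 6.15 + 2 × 3.32 = 12.79
α = (4/3)·(1 − 6.15/12.79) = 0.692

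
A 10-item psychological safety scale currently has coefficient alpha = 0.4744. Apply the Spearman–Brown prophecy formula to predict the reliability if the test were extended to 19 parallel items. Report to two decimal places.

predicted reliability = 0.63

Length factor m = 19/10 = 1.9000
α' = m·α / (1 + (m−1)·α)
   = 19/10 × 0.4744 / (1 + (19/10 − 1) × 0.4744)
   = 0.9014 / 1.4270 = 0.63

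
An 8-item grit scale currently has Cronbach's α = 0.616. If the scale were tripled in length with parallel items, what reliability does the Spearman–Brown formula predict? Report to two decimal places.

predicted reliability = 0.83

Length factor m = 3
α' = m·α / (1 + (m−1)·α)
   = 3 × 0.616 / (1 + (3 − 1) × 0.616)
   = 1.8480 / 2.2320 = 0.83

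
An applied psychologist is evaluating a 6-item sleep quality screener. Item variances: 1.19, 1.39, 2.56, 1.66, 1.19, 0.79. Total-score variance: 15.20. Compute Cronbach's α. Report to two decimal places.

Σσᵢ² = 1.19 + 1.39 + 2.56 + 1.66 + 1.19 + 0.79 = 8.78
α = (k/(k−1))·(1 − Σσᵢ²/σ²_T) = (6/5)·(1 − 8.78/15.20) = 0.51

Cronbach's α = 0.51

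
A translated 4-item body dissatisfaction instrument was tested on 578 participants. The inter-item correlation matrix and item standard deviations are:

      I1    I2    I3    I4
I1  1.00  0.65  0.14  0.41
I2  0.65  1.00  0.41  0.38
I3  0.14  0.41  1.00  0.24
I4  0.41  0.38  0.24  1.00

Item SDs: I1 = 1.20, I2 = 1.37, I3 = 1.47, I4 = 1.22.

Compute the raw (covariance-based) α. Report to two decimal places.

α = 0.70

Σσ²ᵢ = 1.20² + 1.37² + 1.47² + 1.22² = 6.9662
Covariances σ_ij = r_ij · s_i · s_j:
  σ(I1,I2) = 0.65 × 1.20 × 1.37 = 1.0686
  σ(I1,I3) = 0.14 × 1.20 × 1.47 = 0.2470
  σ(I1,I4) = 0.41 × 1.20 × 1.22 = 0.6002
  σ(I2,I3) = 0.41 × 1.37 × 1.47 = 0.8257
  σ(I2,I4) = 0.38 × 1.37 × 1.22 = 0.6351
  σ(I3,I4) = 0.24 × 1.47 × 1.22 = 0.4304
σ²_T = Σσ²ᵢ + 2·Σσ_ij = 6.9662 + 2 × 3.8070 = 14.5802
α = (4/3)·(1 − 6.9662/14.5802) = 0.70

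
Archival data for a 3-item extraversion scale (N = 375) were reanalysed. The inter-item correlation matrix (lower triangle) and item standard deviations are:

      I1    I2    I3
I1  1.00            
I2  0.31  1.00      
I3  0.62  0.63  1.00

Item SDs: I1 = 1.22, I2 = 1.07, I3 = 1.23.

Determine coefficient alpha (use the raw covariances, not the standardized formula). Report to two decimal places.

coefficient alpha = 0.77

Σσ²ᵢ = 1.22² + 1.07² + 1.23² = 4.1462
Covariances σ_ij = r_ij · s_i · s_j:
  σ(I1,I2) = 0.31 × 1.22 × 1.07 = 0.4047
  σ(I1,I3) = 0.62 × 1.22 × 1.23 = 0.9304
  σ(I2,I3) = 0.63 × 1.07 × 1.23 = 0.8291
σ²_T = Σσ²ᵢ + 2·Σσ_ij = 4.1462 + 2 × 2.1642 = 8.4746
α = (3/2)·(1 − 4.1462/8.4746) = 0.77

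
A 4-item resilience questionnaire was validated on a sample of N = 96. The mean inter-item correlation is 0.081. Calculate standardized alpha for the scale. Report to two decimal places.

Standardized α = k·r̄ / (1 + (k−1)·r̄) = 4 × 0.081 / (1 + 3 × 0.081)
  = 0.3240 / 1.2430 = 0.26

α = 0.26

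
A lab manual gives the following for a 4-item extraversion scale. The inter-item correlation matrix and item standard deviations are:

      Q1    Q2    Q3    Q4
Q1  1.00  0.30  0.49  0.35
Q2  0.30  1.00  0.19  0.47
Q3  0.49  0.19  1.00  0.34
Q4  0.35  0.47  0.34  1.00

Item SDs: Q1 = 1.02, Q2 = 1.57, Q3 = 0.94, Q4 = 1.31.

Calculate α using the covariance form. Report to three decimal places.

Σσ²ᵢ = 1.02² + 1.57² + 0.94² + 1.31² = 6.1050
Covariances σ_ij = r_ij · s_i · s_j:
  σ(Q1,Q2) = 0.30 × 1.02 × 1.57 = 0.4804
  σ(Q1,Q3) = 0.49 × 1.02 × 0.94 = 0.4698
  σ(Q1,Q4) = 0.35 × 1.02 × 1.31 = 0.4677
  σ(Q2,Q3) = 0.19 × 1.57 × 0.94 = 0.2804
  σ(Q2,Q4) = 0.47 × 1.57 × 1.31 = 0.9666
  σ(Q3,Q4) = 0.34 × 0.94 × 1.31 = 0.4187
σ²_T = Σσ²ᵢ + 2·Σσ_ij = 6.1050 + 2 × 3.0836 = 12.2722
α = (4/3)·(1 − 6.1050/12.2722) = 0.670

α = 0.670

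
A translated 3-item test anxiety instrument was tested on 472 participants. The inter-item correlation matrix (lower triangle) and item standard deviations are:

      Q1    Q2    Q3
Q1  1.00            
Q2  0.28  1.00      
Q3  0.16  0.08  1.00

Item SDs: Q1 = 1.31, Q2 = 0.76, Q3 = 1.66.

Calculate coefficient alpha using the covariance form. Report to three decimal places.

α = 0.336

Σσ²ᵢ = 1.31² + 0.76² + 1.66² = 5.0493
Covariances σ_ij = r_ij · s_i · s_j:
  σ(Q1,Q2) = 0.28 × 1.31 × 0.76 = 0.2788
  σ(Q1,Q3) = 0.16 × 1.31 × 1.66 = 0.3479
  σ(Q2,Q3) = 0.08 × 0.76 × 1.66 = 0.1009
σ²_T = Σσ²ᵢ + 2·Σσ_ij = 5.0493 + 2 × 0.7276 = 6.5045
α = (3/2)·(1 − 5.0493/6.5045) = 0.336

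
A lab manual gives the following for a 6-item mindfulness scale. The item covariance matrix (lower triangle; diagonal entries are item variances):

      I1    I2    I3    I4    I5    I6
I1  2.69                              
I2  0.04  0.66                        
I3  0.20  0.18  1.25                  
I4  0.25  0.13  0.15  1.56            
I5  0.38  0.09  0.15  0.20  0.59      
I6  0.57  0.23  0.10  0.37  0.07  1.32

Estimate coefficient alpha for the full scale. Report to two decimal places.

coefficient alpha = 0.52

sum of item variances = 2.69 + 0.66 + 1.25 + 1.56 + 0.59 + 1.32 = 8.07
Σ_{i<j} σ_ij = 3.11
Var(T) = 8.07 + 2 × 3.11 = 14.29
α = (k/(k−1))·(1 − sum of item variances/Var(T)) = (6/5)·(1 − 8.07/14.29) = 0.52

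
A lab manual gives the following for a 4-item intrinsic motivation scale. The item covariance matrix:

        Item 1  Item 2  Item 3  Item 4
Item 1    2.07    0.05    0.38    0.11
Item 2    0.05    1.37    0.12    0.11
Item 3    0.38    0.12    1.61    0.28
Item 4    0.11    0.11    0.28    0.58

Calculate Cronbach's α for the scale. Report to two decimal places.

α = 0.36

Σσᵢ² = 2.07 + 1.37 + 1.61 + 0.58 = 5.63
Sum of off-diagonal covariances = 1.05
Var(T) = 5.63 + 2 × 1.05 = 7.73
α = (k/(k−1))·(1 − Σσᵢ²/Var(T)) = (4/3)·(1 − 5.63/7.73) = 0.36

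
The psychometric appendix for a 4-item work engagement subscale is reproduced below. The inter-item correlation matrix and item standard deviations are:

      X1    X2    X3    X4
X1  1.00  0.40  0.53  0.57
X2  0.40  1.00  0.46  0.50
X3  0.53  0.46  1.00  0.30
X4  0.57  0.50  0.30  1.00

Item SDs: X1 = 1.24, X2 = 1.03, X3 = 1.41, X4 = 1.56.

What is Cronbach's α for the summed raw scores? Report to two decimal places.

α = 0.76

Σσ²ᵢ = 1.24² + 1.03² + 1.41² + 1.56² = 7.0202
Covariances σ_ij = r_ij · s_i · s_j:
  σ(X1,X2) = 0.40 × 1.24 × 1.03 = 0.5109
  σ(X1,X3) = 0.53 × 1.24 × 1.41 = 0.9267
  σ(X1,X4) = 0.57 × 1.24 × 1.56 = 1.1026
  σ(X2,X3) = 0.46 × 1.03 × 1.41 = 0.6681
  σ(X2,X4) = 0.50 × 1.03 × 1.56 = 0.8034
  σ(X3,X4) = 0.30 × 1.41 × 1.56 = 0.6599
σ²_T = Σσ²ᵢ + 2·Σσ_ij = 7.0202 + 2 × 4.6716 = 16.3634
α = (4/3)·(1 − 7.0202/16.3634) = 0.76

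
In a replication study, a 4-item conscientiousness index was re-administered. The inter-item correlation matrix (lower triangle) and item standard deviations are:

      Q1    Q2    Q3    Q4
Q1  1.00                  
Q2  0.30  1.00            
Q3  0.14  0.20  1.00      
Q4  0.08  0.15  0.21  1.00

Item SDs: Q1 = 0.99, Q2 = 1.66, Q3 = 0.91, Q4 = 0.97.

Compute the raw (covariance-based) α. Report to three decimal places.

Σσ²ᵢ = 0.99² + 1.66² + 0.91² + 0.97² = 5.5047
Covariances σ_ij = r_ij · s_i · s_j:
  σ(Q1,Q2) = 0.30 × 0.99 × 1.66 = 0.4930
  σ(Q1,Q3) = 0.14 × 0.99 × 0.91 = 0.1261
  σ(Q1,Q4) = 0.08 × 0.99 × 0.97 = 0.0768
  σ(Q2,Q3) = 0.20 × 1.66 × 0.91 = 0.3021
  σ(Q2,Q4) = 0.15 × 1.66 × 0.97 = 0.2415
  σ(Q3,Q4) = 0.21 × 0.91 × 0.97 = 0.1854
σ²_T = Σσ²ᵢ + 2·Σσ_ij = 5.5047 + 2 × 1.4249 = 8.3545
α = (4/3)·(1 − 5.5047/8.3545) = 0.455

α = 0.455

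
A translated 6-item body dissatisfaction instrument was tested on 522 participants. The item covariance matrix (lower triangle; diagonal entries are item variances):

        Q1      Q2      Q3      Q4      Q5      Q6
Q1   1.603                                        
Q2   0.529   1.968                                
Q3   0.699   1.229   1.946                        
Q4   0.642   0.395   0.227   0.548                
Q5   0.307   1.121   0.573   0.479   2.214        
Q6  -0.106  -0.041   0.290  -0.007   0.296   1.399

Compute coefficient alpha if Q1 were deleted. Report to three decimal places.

Remaining items: Q2, Q3, Q4, Q5, Q6 (k = 5).
Σσᵢ² = 1.968 + 1.946 + 0.548 + 2.214 + 1.399 = 8.075
total variance = 8.075 + 2 × 4.562 = 17.199
α (item deleted) = (5/4)·(1 − 8.075/17.199) = 0.663

coefficient alpha = 0.663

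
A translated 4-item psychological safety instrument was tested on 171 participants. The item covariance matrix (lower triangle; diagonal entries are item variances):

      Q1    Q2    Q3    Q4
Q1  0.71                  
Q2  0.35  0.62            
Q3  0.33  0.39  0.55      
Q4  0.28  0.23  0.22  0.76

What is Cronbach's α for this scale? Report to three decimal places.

Cronbach's α = 0.769

ΣVar(i) = 0.71 + 0.62 + 0.55 + 0.76 = 2.64
Sum of off-diagonal covariances = 1.80
total variance = 2.64 + 2 × 1.80 = 6.24
α = (k/(k−1))·(1 − ΣVar(i)/total variance) = (4/3)·(1 − 2.64/6.24) = 0.769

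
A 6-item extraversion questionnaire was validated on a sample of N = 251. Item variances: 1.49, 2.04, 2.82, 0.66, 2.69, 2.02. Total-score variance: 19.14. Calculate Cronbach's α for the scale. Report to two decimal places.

Cronbach's α = 0.47

ΣVar(i) = 1.49 + 2.04 + 2.82 + 0.66 + 2.69 + 2.02 = 11.72
α = (k/(k−1))·(1 − ΣVar(i)/σ²_total) = (6/5)·(1 − 11.72/19.14) = 0.47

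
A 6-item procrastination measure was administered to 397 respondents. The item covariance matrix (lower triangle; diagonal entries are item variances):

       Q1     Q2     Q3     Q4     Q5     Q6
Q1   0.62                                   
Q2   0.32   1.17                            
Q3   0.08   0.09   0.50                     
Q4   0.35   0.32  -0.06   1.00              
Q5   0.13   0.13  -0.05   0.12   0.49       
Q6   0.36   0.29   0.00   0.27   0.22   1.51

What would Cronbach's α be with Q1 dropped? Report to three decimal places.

Cronbach's α = 0.454

Remaining items: Q2, Q3, Q4, Q5, Q6 (k = 5).
Σσᵢ² = 1.17 + 0.50 + 1.00 + 0.49 + 1.51 = 4.67
σ²_total = 4.67 + 2 × 1.33 = 7.33
α (item deleted) = (5/4)·(1 − 4.67/7.33) = 0.454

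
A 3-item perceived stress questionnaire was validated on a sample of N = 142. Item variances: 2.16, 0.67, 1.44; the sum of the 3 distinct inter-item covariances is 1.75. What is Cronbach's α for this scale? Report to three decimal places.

Cronbach's α = 0.676

sum of item variances = 2.16 + 0.67 + 1.44 = 4.27
Sum of distinct covariances = 1.75
σ²_T = sum of item variances + 2·Σcov = 4.27 + 2 × 1.75 = 7.77
α = (3/2)·(1 − 4.27/7.77) = 0.676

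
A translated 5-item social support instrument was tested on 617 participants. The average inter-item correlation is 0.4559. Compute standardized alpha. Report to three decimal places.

α = 0.807

Standardized α = k·r̄ / (1 + (k−1)·r̄) = 5 × 0.4559 / (1 + 4 × 0.4559)
  = 2.2795 / 2.8236 = 0.807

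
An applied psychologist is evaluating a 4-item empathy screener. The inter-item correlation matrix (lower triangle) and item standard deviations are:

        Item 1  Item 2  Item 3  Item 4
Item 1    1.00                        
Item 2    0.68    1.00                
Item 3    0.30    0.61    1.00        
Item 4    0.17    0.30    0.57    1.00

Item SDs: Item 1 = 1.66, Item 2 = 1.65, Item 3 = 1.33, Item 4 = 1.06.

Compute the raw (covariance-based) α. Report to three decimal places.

Σσ²ᵢ = 1.66² + 1.65² + 1.33² + 1.06² = 8.3706
Covariances σ_ij = r_ij · s_i · s_j:
  σ(Item 1,Item 2) = 0.68 × 1.66 × 1.65 = 1.8625
  σ(Item 1,Item 3) = 0.30 × 1.66 × 1.33 = 0.6623
  σ(Item 1,Item 4) = 0.17 × 1.66 × 1.06 = 0.2991
  σ(Item 2,Item 3) = 0.61 × 1.65 × 1.33 = 1.3386
  σ(Item 2,Item 4) = 0.30 × 1.65 × 1.06 = 0.5247
  σ(Item 3,Item 4) = 0.57 × 1.33 × 1.06 = 0.8036
σ²_T = Σσ²ᵢ + 2·Σσ_ij = 8.3706 + 2 × 5.4908 = 19.3522
α = (4/3)·(1 − 8.3706/19.3522) = 0.757

α = 0.757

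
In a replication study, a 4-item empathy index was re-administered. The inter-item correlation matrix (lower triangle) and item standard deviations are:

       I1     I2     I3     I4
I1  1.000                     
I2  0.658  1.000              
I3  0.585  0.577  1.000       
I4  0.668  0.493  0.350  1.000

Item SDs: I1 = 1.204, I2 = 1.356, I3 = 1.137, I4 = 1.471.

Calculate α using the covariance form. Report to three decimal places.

Σσ²ᵢ = 1.204² + 1.356² + 1.137² + 1.471² = 6.7450
Covariances σ_ij = r_ij · s_i · s_j:
  σ(I1,I2) = 0.658 × 1.204 × 1.356 = 1.0743
  σ(I1,I3) = 0.585 × 1.204 × 1.137 = 0.8008
  σ(I1,I4) = 0.668 × 1.204 × 1.471 = 1.1831
  σ(I2,I3) = 0.577 × 1.356 × 1.137 = 0.8896
  σ(I2,I4) = 0.493 × 1.356 × 1.471 = 0.9834
  σ(I3,I4) = 0.350 × 1.137 × 1.471 = 0.5854
σ²_T = Σσ²ᵢ + 2·Σσ_ij = 6.7450 + 2 × 5.5166 = 17.7782
α = (4/3)·(1 − 6.7450/17.7782) = 0.827

α = 0.827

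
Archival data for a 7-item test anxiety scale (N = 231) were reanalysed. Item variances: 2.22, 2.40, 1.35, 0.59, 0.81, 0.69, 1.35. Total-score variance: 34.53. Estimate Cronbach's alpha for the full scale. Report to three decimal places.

α = 0.849

ΣVar(i) = 2.22 + 2.40 + 1.35 + 0.59 + 0.81 + 0.69 + 1.35 = 9.41
α = (k/(k−1))·(1 − ΣVar(i)/Var(T)) = (7/6)·(1 − 9.41/34.53) = 0.849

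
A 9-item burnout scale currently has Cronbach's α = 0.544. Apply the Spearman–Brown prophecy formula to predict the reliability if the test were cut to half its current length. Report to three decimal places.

Length factor m = 1/2
α' = m·α / (1 − (1−m)·α)
   = 1/2 × 0.544 / (1 − (1 − 1/2) × 0.544)
   = 0.2720 / 0.7280 = 0.374

predicted reliability = 0.374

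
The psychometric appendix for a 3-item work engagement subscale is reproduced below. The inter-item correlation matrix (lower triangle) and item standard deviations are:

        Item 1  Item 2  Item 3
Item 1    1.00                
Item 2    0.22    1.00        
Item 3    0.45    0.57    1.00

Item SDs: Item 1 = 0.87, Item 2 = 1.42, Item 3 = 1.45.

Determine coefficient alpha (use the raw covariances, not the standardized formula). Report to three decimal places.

Σσ²ᵢ = 0.87² + 1.42² + 1.45² = 4.8758
Covariances σ_ij = r_ij · s_i · s_j:
  σ(Item 1,Item 2) = 0.22 × 0.87 × 1.42 = 0.2718
  σ(Item 1,Item 3) = 0.45 × 0.87 × 1.45 = 0.5677
  σ(Item 2,Item 3) = 0.57 × 1.42 × 1.45 = 1.1736
σ²_T = Σσ²ᵢ + 2·Σσ_ij = 4.8758 + 2 × 2.0131 = 8.9020
α = (3/2)·(1 − 4.8758/8.9020) = 0.678

α = 0.678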